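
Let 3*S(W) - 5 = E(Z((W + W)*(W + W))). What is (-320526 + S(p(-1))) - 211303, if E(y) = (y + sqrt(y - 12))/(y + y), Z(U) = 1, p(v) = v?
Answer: -3190963/6 + I*sqrt(11)/6 ≈ -5.3183e+5 + 0.55277*I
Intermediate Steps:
E(y) = (y + sqrt(-12 + y))/(2*y) (E(y) = (y + sqrt(-12 + y))/((2*y)) = (y + sqrt(-12 + y))*(1/(2*y)) = (y + sqrt(-12 + y))/(2*y))
S(W) = 11/6 + I*sqrt(11)/6 (S(W) = 5/3 + ((1/2)*(1 + sqrt(-12 + 1))/1)/3 = 5/3 + ((1/2)*1*(1 + sqrt(-11)))/3 = 5/3 + ((1/2)*1*(1 + I*sqrt(11)))/3 = 5/3 + (1/2 + I*sqrt(11)/2)/3 = 5/3 + (1/6 + I*sqrt(11)/6) = 11/6 + I*sqrt(11)/6)
(-320526 + S(p(-1))) - 211303 = (-320526 + (11/6 + I*sqrt(11)/6)) - 211303 = (-1923145/6 + I*sqrt(11)/6) - 211303 = -3190963/6 + I*sqrt(11)/6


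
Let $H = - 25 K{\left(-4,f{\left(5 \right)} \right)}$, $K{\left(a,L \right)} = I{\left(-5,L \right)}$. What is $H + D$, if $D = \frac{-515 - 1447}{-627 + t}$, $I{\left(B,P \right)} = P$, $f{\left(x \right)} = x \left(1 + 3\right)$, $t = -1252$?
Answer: $- \frac{937538}{1879} \approx -498.96$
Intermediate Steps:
$f{\left(x \right)} = 4 x$ ($f{\left(x \right)} = x 4 = 4 x$)
$K{\left(a,L \right)} = L$
$D = \frac{1962}{1879}$ ($D = \frac{-515 - 1447}{-627 - 1252} = - \frac{1962}{-1879} = \left(-1962\right) \left(- \frac{1}{1879}\right) = \frac{1962}{1879} \approx 1.0442$)
$H = -500$ ($H = - 25 \cdot 4 \cdot 5 = \left(-25\right) 20 = -500$)
$H + D = -500 + \frac{1962}{1879} = - \frac{937538}{1879}$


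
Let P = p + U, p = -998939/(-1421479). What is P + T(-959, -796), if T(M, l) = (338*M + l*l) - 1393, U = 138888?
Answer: 635358046090/1421479 ≈ 4.4697e+5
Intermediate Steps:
p = 998939/1421479 (p = -998939*(-1/1421479) = 998939/1421479 ≈ 0.70275)
T(M, l) = -1393 + l**2 + 338*M (T(M, l) = (338*M + l**2) - 1393 = (l**2 + 338*M) - 1393 = -1393 + l**2 + 338*M)
P = 197427374291/1421479 (P = 998939/1421479 + 138888 = 197427374291/1421479 ≈ 1.3889e+5)
P + T(-959, -796) = 197427374291/1421479 + (-1393 + (-796)**2 + 338*(-959)) = 197427374291/1421479 + (-1393 + 633616 - 324142) = 197427374291/1421479 + 308081 = 635358046090/1421479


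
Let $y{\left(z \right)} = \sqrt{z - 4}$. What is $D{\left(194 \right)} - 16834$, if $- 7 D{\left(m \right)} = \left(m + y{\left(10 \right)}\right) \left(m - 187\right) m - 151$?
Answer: $- \frac{381139}{7} - 194 \sqrt{6} \approx -54924.0$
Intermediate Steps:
$y{\left(z \right)} = \sqrt{-4 + z}$
$D{\left(m \right)} = \frac{151}{7} - \frac{m \left(-187 + m\right) \left(m + \sqrt{6}\right)}{7}$ ($D{\left(m \right)} = - \frac{\left(m + \sqrt{-4 + 10}\right) \left(m - 187\right) m - 151}{7} = - \frac{\left(m + \sqrt{6}\right) \left(-187 + m\right) m - 151}{7} = - \frac{\left(-187 + m\right) \left(m + \sqrt{6}\right) m - 151}{7} = - \frac{m \left(-187 + m\right) \left(m + \sqrt{6}\right) - 151}{7} = - \frac{-151 + m \left(-187 + m\right) \left(m + \sqrt{6}\right)}{7} = \frac{151}{7} - \frac{m \left(-187 + m\right) \left(m + \sqrt{6}\right)}{7}$)
$D{\left(194 \right)} - 16834 = \left(\frac{151}{7} - \frac{194^{3}}{7} + \frac{187 \cdot 194^{2}}{7} - \frac{\sqrt{6} \cdot 194^{2}}{7} + \frac{187}{7} \cdot 194 \sqrt{6}\right) - 16834 = \left(\frac{151}{7} - \frac{7301384}{7} + \frac{187}{7} \cdot 37636 - \frac{1}{7} \sqrt{6} \cdot 37636 + \frac{36278 \sqrt{6}}{7}\right) - 16834 = \left(\frac{151}{7} - \frac{7301384}{7} + \frac{7037932}{7} - \frac{37636 \sqrt{6}}{7} + \frac{36278 \sqrt{6}}{7}\right) - 16834 = \left(- \frac{263301}{7} - 194 \sqrt{6}\right) - 16834 = - \frac{381139}{7} - 194 \sqrt{6}$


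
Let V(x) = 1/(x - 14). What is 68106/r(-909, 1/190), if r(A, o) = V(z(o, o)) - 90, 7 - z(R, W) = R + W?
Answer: -45358596/60035 ≈ -755.54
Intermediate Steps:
z(R, W) = 7 - R - W (z(R, W) = 7 - (R + W) = 7 + (-R - W) = 7 - R - W)
V(x) = 1/(-14 + x)
r(A, o) = -90 + 1/(-7 - 2*o) (r(A, o) = 1/(-14 + (7 - o - o)) - 90 = 1/(-14 + (7 - 2*o)) - 90 = 1/(-7 - 2*o) - 90 = -90 + 1/(-7 - 2*o))
68106/r(-909, 1/190) = 68106/(((-631 - 180/190)/(7 + 2/190))) = 68106/(((-631 - 180*1/190)/(7 + 2*(1/190)))) = 68106/(((-631 - 18/19)/(7 + 1/95))) = 68106/((-12007/19/(666/95))) = 68106/(((95/666)*(-12007/19))) = 68106/(-60035/666) = 68106*(-666/60035) = -45358596/60035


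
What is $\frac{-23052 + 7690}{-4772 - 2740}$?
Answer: $\frac{7681}{3756} \approx 2.045$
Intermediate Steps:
$\frac{-23052 + 7690}{-4772 - 2740} = - \frac{15362}{-7512} = \left(-15362\right) \left(- \frac{1}{7512}\right) = \frac{7681}{3756}$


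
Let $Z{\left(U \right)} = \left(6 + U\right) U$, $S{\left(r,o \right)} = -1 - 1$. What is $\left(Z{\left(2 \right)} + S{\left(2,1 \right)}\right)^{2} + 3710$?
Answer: $3906$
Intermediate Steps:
$S{\left(r,o \right)} = -2$
$Z{\left(U \right)} = U \left(6 + U\right)$
$\left(Z{\left(2 \right)} + S{\left(2,1 \right)}\right)^{2} + 3710 = \left(2 \left(6 + 2\right) - 2\right)^{2} + 3710 = \left(2 \cdot 8 - 2\right)^{2} + 3710 = \left(16 - 2\right)^{2} + 3710 = 14^{2} + 3710 = 196 + 3710 = 3906$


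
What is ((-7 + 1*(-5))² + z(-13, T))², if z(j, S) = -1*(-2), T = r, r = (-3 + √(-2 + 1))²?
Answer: 21316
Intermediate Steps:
r = (-3 + I)² (r = (-3 + √(-1))² = (-3 + I)² ≈ 8.0 - 6.0*I)
T = (3 - I)² ≈ 8.0 - 6.0*I
z(j, S) = 2
((-7 + 1*(-5))² + z(-13, T))² = ((-7 + 1*(-5))² + 2)² = ((-7 - 5)² + 2)² = ((-12)² + 2)² = (144 + 2)² = 146² = 21316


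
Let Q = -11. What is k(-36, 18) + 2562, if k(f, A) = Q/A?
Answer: 46105/18 ≈ 2561.4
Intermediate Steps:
k(f, A) = -11/A
k(-36, 18) + 2562 = -11/18 + 2562 = 46105/18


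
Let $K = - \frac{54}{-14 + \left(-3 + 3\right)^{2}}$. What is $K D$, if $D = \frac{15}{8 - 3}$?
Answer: $\frac{81}{7} \approx 11.571$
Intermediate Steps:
$D = 3$ ($D = \frac{15}{8 - 3} = \frac{15}{5} = 15 \cdot \frac{1}{5} = 3$)
$K = \frac{27}{7}$ ($K = - \frac{54}{-14 + 0^{2}} = - \frac{54}{-14 + 0} = - \frac{54}{-14} = \left(-54\right) \left(- \frac{1}{14}\right) = \frac{27}{7} \approx 3.8571$)
$K D = \frac{27}{7} \cdot 3 = \frac{81}{7}$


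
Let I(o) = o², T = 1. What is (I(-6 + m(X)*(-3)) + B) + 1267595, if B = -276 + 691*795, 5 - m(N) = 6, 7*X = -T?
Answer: 1816673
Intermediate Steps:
X = -⅐ (X = (-1*1)/7 = (⅐)*(-1) = -⅐ ≈ -0.14286)
m(N) = -1 (m(N) = 5 - 1*6 = 5 - 6 = -1)
B = 549069 (B = -276 + 549345 = 549069)
(I(-6 + m(X)*(-3)) + B) + 1267595 = ((-6 - 1*(-3))² + 549069) + 1267595 = ((-6 + 3)² + 549069) + 1267595 = ((-3)² + 549069) + 1267595 = (9 + 549069) + 1267595 = 549078 + 1267595 = 1816673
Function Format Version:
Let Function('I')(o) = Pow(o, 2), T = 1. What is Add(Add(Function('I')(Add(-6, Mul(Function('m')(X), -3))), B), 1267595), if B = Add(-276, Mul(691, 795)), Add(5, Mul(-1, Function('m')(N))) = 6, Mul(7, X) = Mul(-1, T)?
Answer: 1816673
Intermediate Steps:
X = Rational(-1, 7) (X = Mul(Rational(1, 7), Mul(-1, 1)) = Mul(Rational(1, 7), -1) = Rational(-1, 7) ≈ -0.14286)
Function('m')(N) = -1 (Function('m')(N) = Add(5, Mul(-1, 6)) = Add(5, -6) = -1)
B = 549069 (B = Add(-276, 549345) = 549069)
Add(Add(Function('I')(Add(-6, Mul(Function('m')(X), -3))), B), 1267595) = Add(Add(Pow(Add(-6, Mul(-1, -3)), 2), 549069), 1267595) = Add(Add(Pow(Add(-6, 3), 2), 549069), 1267595) = Add(Add(Pow(-3, 2), 549069), 1267595) = Add(Add(9, 549069), 1267595) = Add(549078, 1267595) = 1816673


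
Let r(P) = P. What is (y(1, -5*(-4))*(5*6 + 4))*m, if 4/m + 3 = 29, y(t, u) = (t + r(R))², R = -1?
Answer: 0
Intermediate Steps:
y(t, u) = (-1 + t)² (y(t, u) = (t - 1)² = (-1 + t)²)
m = 2/13 (m = 4/(-3 + 29) = 4/26 = 4*(1/26) = 2/13 ≈ 0.15385)
(y(1, -5*(-4))*(5*6 + 4))*m = ((-1 + 1)²*(5*6 + 4))*(2/13) = (0²*(30 + 4))*(2/13) = (0*34)*(2/13) = 0*(2/13) = 0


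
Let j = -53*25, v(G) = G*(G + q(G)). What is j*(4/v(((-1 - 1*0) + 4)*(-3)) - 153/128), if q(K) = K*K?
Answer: 16505525/10368 ≈ 1592.0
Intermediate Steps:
q(K) = K²
v(G) = G*(G + G²)
j = -1325
j*(4/v(((-1 - 1*0) + 4)*(-3)) - 153/128) = -1325*(4/(((((-1 - 1*0) + 4)*(-3))²*(1 + ((-1 - 1*0) + 4)*(-3)))) - 153/128) = -1325*(4/(((((-1 + 0) + 4)*(-3))²*(1 + ((-1 + 0) + 4)*(-3)))) - 153*1/128) = -1325*(4/((((-1 + 4)*(-3))²*(1 + (-1 + 4)*(-3)))) - 153/128) = -1325*(4/(((3*(-3))²*(1 + 3*(-3)))) - 153/128) = -1325*(4/(((-9)²*(1 - 9))) - 153/128) = -1325*(4/((81*(-8))) - 153/128) = -1325*(4/(-648) - 153/128) = -1325*(4*(-1/648) - 153/128) = -1325*(-1/162 - 153/128) = -1325*(-12457/10368) = 16505525/10368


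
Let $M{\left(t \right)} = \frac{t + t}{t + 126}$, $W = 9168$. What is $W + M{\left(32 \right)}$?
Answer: $\frac{724304}{79} \approx 9168.4$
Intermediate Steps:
$M{\left(t \right)} = \frac{2 t}{126 + t}$
$W + M{\left(32 \right)} = 9168 + 2 \cdot 32 \frac{1}{126 + 32} = 9168 + 2 \cdot 32 \cdot \frac{1}{158} = 9168 + \frac{32}{79} = \frac{724304}{79}$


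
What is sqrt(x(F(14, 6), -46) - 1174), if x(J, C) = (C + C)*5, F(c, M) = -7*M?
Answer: I*sqrt(1634) ≈ 40.423*I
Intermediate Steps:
F(c, M) = -7*M
x(J, C) = 10*C (x(J, C) = (2*C)*5 = 10*C)
sqrt(x(F(14, 6), -46) - 1174) = sqrt(10*(-46) - 1174) = sqrt(-460 - 1174) = sqrt(-1634) = I*sqrt(1634)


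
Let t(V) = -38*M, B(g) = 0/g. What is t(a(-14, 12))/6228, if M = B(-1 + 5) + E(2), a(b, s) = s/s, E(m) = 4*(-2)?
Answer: 76/1557 ≈ 0.048812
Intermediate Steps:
E(m) = -8
a(b, s) = 1
B(g) = 0
M = -8 (M = 0 - 8 = -8)
t(V) = 304 (t(V) = -38*(-8) = 304)
t(a(-14, 12))/6228 = 304/6228 = 304*(1/6228) = 76/1557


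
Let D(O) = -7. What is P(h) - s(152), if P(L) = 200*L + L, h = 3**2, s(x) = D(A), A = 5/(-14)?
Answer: 1816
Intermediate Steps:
A = -5/14 (A = 5*(-1/14) = -5/14 ≈ -0.35714)
s(x) = -7
h = 9
P(L) = 201*L
P(h) - s(152) = 201*9 - 1*(-7) = 1809 + 7 = 1816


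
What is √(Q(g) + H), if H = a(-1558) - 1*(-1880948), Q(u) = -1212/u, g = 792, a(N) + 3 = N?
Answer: √8186603106/66 ≈ 1370.9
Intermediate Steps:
a(N) = -3 + N
H = 1879387 (H = (-3 - 1558) - 1*(-1880948) = -1561 + 1880948 = 1879387)
√(Q(g) + H) = √(-1212/792 + 1879387) = √(-1212*1/792 + 1879387) = √(-101/66 + 1879387) = √(124039441/66) = √8186603106/66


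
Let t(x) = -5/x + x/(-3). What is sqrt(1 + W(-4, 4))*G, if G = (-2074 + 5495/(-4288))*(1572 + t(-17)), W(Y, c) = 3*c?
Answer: -59678366011*sqrt(13)/18224 ≈ -1.1807e+7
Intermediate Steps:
t(x) = -5/x - x/3 (t(x) = -5/x + x*(-1/3) = -5/x - x/3)
G = -59678366011/18224 (G = (-2074 + 5495/(-4288))*(1572 + (-5/(-17) - 1/3*(-17))) = (-2074 + 5495*(-1/4288))*(1572 + (-5*(-1/17) + 17/3)) = (-2074 - 5495/4288)*(1572 + (5/17 + 17/3)) = -8898807*(1572 + 304/51)/4288 = -8898807/4288*80476/51 = -59678366011/18224 ≈ -3.2747e+6)
sqrt(1 + W(-4, 4))*G = sqrt(1 + 3*4)*(-59678366011/18224) = sqrt(1 + 12)*(-59678366011/18224) = sqrt(13)*(-59678366011/18224) = -59678366011*sqrt(13)/18224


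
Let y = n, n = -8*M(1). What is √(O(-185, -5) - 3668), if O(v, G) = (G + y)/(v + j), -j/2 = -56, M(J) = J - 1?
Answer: 3*I*√2171823/73 ≈ 60.563*I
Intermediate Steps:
M(J) = -1 + J
n = 0 (n = -8*(-1 + 1) = -8*0 = 0)
y = 0
j = 112 (j = -2*(-56) = 112)
O(v, G) = G/(112 + v) (O(v, G) = (G + 0)/(v + 112) = G/(112 + v))
√(O(-185, -5) - 3668) = √(-5/(112 - 185) - 3668) = √(-5/(-73) - 3668) = √(-5*(-1/73) - 3668) = √(5/73 - 3668) = √(-267759/73) = 3*I*√2171823/73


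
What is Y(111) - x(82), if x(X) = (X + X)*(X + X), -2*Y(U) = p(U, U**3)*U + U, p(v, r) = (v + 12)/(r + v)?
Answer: -664192889/24644 ≈ -26952.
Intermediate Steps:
p(v, r) = (12 + v)/(r + v)
Y(U) = -U/2 - U*(12 + U)/(2*(U + U**3)) (Y(U) = -(((12 + U)/(U**3 + U))*U + U)/2 = -(((12 + U)/(U + U**3))*U + U)/2 = -(U*(12 + U)/(U + U**3) + U)/2 = -(U + U*(12 + U)/(U + U**3))/2 = -U/2 - U*(12 + U)/(2*(U + U**3)))
x(X) = 4*X**2 (x(X) = (2*X)*(2*X) = 4*X**2)
Y(111) - x(82) = (-6 - 1*111 - 1/2*111**3)/(1 + 111**2) - 4*82**2 = (-6 - 111 - 1/2*1367631)/(1 + 12321) - 4*6724 = (-6 - 111 - 1367631/2)/12322 - 1*26896 = (1/12322)*(-1367865/2) - 26896 = -1367865/24644 - 26896 = -664192889/24644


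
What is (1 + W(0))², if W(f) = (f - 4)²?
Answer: 289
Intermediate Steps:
W(f) = (-4 + f)²
(1 + W(0))² = (1 + (-4 + 0)²)² = (1 + (-4)²)² = (1 + 16)² = 17² = 289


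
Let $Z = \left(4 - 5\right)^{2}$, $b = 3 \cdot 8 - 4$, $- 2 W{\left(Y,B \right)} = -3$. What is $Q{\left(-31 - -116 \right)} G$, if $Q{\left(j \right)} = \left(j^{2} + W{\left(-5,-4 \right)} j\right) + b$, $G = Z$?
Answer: $\frac{14745}{2} \approx 7372.5$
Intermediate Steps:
$W{\left(Y,B \right)} = \frac{3}{2}$ ($W{\left(Y,B \right)} = \left(- \frac{1}{2}\right) \left(-3\right) = \frac{3}{2}$)
$b = 20$ ($b = 24 - 4 = 20$)
$Z = 1$ ($Z = \left(-1\right)^{2} = 1$)
$G = 1$
$Q{\left(j \right)} = 20 + j^{2} + \frac{3 j}{2}$ ($Q{\left(j \right)} = \left(j^{2} + \frac{3 j}{2}\right) + 20 = 20 + j^{2} + \frac{3 j}{2}$)
$Q{\left(-31 - -116 \right)} G = \left(20 + \left(-31 - -116\right)^{2} + \frac{3 \left(-31 - -116\right)}{2}\right) 1 = \left(20 + \left(-31 + 116\right)^{2} + \frac{3 \left(-31 + 116\right)}{2}\right) 1 = \left(20 + 85^{2} + \frac{3}{2} \cdot 85\right) 1 = \left(20 + 7225 + \frac{255}{2}\right) 1 = \frac{14745}{2} \cdot 1 = \frac{14745}{2}$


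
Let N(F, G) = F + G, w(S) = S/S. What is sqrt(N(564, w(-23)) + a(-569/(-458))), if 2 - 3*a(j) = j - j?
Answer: sqrt(5091)/3 ≈ 23.784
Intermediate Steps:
a(j) = 2/3 (a(j) = 2/3 - (j - j)/3 = 2/3 - 1/3*0 = 2/3 + 0 = 2/3)
w(S) = 1
sqrt(N(564, w(-23)) + a(-569/(-458))) = sqrt((564 + 1) + 2/3) = sqrt(565 + 2/3) = sqrt(1697/3) = sqrt(5091)/3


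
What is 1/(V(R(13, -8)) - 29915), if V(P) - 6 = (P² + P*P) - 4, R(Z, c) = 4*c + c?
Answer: -1/26713 ≈ -3.7435e-5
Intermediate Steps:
R(Z, c) = 5*c
V(P) = 2 + 2*P² (V(P) = 6 + ((P² + P*P) - 4) = 6 + ((P² + P²) - 4) = 6 + (2*P² - 4) = 6 + (-4 + 2*P²) = 2 + 2*P²)
1/(V(R(13, -8)) - 29915) = 1/((2 + 2*(5*(-8))²) - 29915) = 1/((2 + 2*(-40)²) - 29915) = 1/((2 + 2*1600) - 29915) = 1/((2 + 3200) - 29915) = 1/(3202 - 29915) = 1/(-26713) = -1/26713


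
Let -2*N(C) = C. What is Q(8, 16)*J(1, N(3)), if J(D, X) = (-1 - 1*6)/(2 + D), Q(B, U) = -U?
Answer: 112/3 ≈ 37.333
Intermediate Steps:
N(C) = -C/2
J(D, X) = -7/(2 + D) (J(D, X) = (-1 - 6)/(2 + D) = -7/(2 + D))
Q(8, 16)*J(1, N(3)) = (-1*16)*(-7/(2 + 1)) = -(-112)/3 = -16*(-7/3) = 112/3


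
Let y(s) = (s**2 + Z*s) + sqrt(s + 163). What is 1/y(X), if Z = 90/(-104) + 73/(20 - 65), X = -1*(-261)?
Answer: 4561089260/307744575445401 - 135200*sqrt(106)/307744575445401 ≈ 1.4816e-5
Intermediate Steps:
X = 261
Z = -5821/2340 (Z = 90*(-1/104) + 73/(-45) = -45/52 + 73*(-1/45) = -45/52 - 73/45 = -5821/2340 ≈ -2.4876)
y(s) = s**2 + sqrt(163 + s) - 5821*s/2340 (y(s) = (s**2 - 5821*s/2340) + sqrt(s + 163) = (s**2 - 5821*s/2340) + sqrt(163 + s) = s**2 + sqrt(163 + s) - 5821*s/2340)
1/y(X) = 1/(261**2 + sqrt(163 + 261) - 5821/2340*261) = 1/(68121 + sqrt(424) - 168809/260) = 1/(68121 + 2*sqrt(106) - 168809/260) = 1/(17542651/260 + 2*sqrt(106))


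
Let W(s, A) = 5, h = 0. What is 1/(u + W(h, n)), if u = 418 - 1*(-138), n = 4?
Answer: 1/561 ≈ 0.0017825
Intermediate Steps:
u = 556 (u = 418 + 138 = 556)
1/(u + W(h, n)) = 1/(556 + 5) = 1/561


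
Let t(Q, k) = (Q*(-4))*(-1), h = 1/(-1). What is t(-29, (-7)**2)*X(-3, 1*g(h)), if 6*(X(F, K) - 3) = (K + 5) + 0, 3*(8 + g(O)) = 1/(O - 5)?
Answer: -7801/27 ≈ -288.93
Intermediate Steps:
h = -1
g(O) = -8 + 1/(3*(-5 + O)) (g(O) = -8 + 1/(3*(O - 5)) = -8 + 1/(3*(-5 + O)))
X(F, K) = 23/6 + K/6 (X(F, K) = 3 + ((K + 5) + 0)/6 = 3 + ((5 + K) + 0)/6 = 3 + (5 + K)/6 = 3 + (5/6 + K/6) = 23/6 + K/6)
t(Q, k) = 4*Q (t(Q, k) = -4*Q*(-1) = 4*Q)
t(-29, (-7)**2)*X(-3, 1*g(h)) = (4*(-29))*(23/6 + (1*((121 - 24*(-1))/(3*(-5 - 1))))/6) = -116*(23/6 + (1*((1/3)*(121 + 24)/(-6)))/6) = -116*(23/6 + (1*((1/3)*(-1/6)*145))/6) = -116*(23/6 + (1*(-145/18))/6) = -116*(23/6 + (1/6)*(-145/18)) = -116*(23/6 - 145/108) = -116*269/108 = -7801/27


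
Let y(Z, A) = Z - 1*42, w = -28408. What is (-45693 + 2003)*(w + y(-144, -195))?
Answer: 1249271860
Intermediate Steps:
y(Z, A) = -42 + Z (y(Z, A) = Z - 42 = -42 + Z)
(-45693 + 2003)*(w + y(-144, -195)) = (-45693 + 2003)*(-28408 + (-42 - 144)) = -43690*(-28408 - 186) = -43690*(-28594) = 1249271860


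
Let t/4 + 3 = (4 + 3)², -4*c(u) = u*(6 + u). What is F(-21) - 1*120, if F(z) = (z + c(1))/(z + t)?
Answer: -78331/652 ≈ -120.14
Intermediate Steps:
c(u) = -u*(6 + u)/4
t = 184 (t = -12 + 4*(4 + 3)² = -12 + 4*7² = -12 + 4*49 = -12 + 196 = 184)
F(z) = (-7/4 + z)/(184 + z) (F(z) = (z - ¼*1*(6 + 1))/(z + 184) = (z - ¼*1*7)/(184 + z) = (z - 7/4)/(184 + z) = (-7/4 + z)/(184 + z))
F(-21) - 1*120 = (-7/4 - 21)/(184 - 21) - 1*120 = -91/4/163 - 120 = (1/163)*(-91/4) - 120 = -91/652 - 120 = -78331/652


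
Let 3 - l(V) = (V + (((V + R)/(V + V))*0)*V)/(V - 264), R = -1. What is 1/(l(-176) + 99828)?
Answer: 5/499153 ≈ 1.0017e-5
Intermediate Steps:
l(V) = 3 - V/(-264 + V) (l(V) = 3 - (V + (((V - 1)/(V + V))*0)*V)/(V - 264) = 3 - (V + (((-1 + V)/((2*V)))*0)*V)/(-264 + V) = 3 - (V + (((-1 + V)*(1/(2*V)))*0)*V)/(-264 + V) = 3 - (V + (((-1 + V)/(2*V))*0)*V)/(-264 + V) = 3 - (V + 0*V)/(-264 + V) = 3 - (V + 0)/(-264 + V) = 3 - V/(-264 + V))
1/(l(-176) + 99828) = 1/(2*(-396 - 176)/(-264 - 176) + 99828) = 1/(2*(-572)/(-440) + 99828) = 1/(2*(-1/440)*(-572) + 99828) = 1/(13/5 + 99828) = 1/(499153/5) = 5/499153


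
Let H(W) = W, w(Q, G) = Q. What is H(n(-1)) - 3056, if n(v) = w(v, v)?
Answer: -3057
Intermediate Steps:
n(v) = v
H(n(-1)) - 3056 = -1 - 3056 = -3057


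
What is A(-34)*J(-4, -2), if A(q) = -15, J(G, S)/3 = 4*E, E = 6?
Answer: -1080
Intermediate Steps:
J(G, S) = 72 (J(G, S) = 3*(4*6) = 3*24 = 72)
A(-34)*J(-4, -2) = -15*72 = -1080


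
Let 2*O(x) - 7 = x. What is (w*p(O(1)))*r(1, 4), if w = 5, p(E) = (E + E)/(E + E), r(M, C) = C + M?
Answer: 25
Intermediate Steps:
O(x) = 7/2 + x/2
p(E) = 1 (p(E) = (2*E)/((2*E)) = (2*E)*(1/(2*E)) = 1)
(w*p(O(1)))*r(1, 4) = (5*1)*(4 + 1) = 5*5 = 25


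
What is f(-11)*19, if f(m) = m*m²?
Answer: -25289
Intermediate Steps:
f(m) = m³
f(-11)*19 = (-11)³*19 = -1331*19 = -25289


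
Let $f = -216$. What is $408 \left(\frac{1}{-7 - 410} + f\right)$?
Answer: $- \frac{12249928}{139} \approx -88129.0$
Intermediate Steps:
$408 \left(\frac{1}{-7 - 410} + f\right) = 408 \left(\frac{1}{-7 - 410} - 216\right) = 408 \left(\frac{1}{-417} - 216\right) = 408 \left(- \frac{1}{417} - 216\right) = 408 \left(- \frac{90073}{417}\right) = - \frac{12249928}{139}$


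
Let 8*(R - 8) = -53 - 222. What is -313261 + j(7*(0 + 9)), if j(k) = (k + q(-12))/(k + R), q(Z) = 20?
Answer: -91784809/293 ≈ -3.1326e+5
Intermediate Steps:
R = -211/8 (R = 8 + (-53 - 222)/8 = 8 + (⅛)*(-275) = 8 - 275/8 = -211/8 ≈ -26.375)
j(k) = (20 + k)/(-211/8 + k) (j(k) = (k + 20)/(k - 211/8) = (20 + k)/(-211/8 + k))
-313261 + j(7*(0 + 9)) = -313261 + 8*(20 + 7*(0 + 9))/(-211 + 8*(7*(0 + 9))) = -313261 + 8*(20 + 7*9)/(-211 + 8*(7*9)) = -313261 + 8*(20 + 63)/(-211 + 8*63) = -313261 + 8*83/(-211 + 504) = -313261 + 8*83/293 = -313261 + 8*(1/293)*83 = -313261 + 664/293 = -91784809/293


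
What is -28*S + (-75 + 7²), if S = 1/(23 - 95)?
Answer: -461/18 ≈ -25.611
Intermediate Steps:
S = -1/72 (S = 1/(-72) = -1/72 ≈ -0.013889)
-28*S + (-75 + 7²) = -28*(-1/72) + (-75 + 7²) = 7/18 + (-75 + 49) = 7/18 - 26 = -461/18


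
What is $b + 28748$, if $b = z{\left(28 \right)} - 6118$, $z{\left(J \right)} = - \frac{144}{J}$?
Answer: $\frac{158374}{7} \approx 22625.0$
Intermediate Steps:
$b = - \frac{42862}{7}$ ($b = - \frac{144}{28} - 6118 = \left(-144\right) \frac{1}{28} - 6118 = - \frac{36}{7} - 6118 = - \frac{42862}{7} \approx -6123.1$)
$b + 28748 = - \frac{42862}{7} + 28748 = \frac{158374}{7}$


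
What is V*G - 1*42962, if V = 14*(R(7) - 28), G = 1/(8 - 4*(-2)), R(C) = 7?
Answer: -343843/8 ≈ -42980.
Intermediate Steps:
G = 1/16 (G = 1/(8 + 8) = 1/16 ≈ 0.062500)
V = -294 (V = 14*(7 - 28) = 14*(-21) = -294)
V*G - 1*42962 = -294*1/16 - 1*42962 = -147/8 - 42962 = -343843/8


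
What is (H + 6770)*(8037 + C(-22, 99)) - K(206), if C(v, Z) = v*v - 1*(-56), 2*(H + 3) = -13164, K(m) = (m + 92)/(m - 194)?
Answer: 9520321/6 ≈ 1.5867e+6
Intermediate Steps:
K(m) = (92 + m)/(-194 + m)
H = -6585 (H = -3 + (½)*(-13164) = -3 - 6582 = -6585)
C(v, Z) = 56 + v² (C(v, Z) = v² + 56 = 56 + v²)
(H + 6770)*(8037 + C(-22, 99)) - K(206) = (-6585 + 6770)*(8037 + (56 + (-22)²)) - (92 + 206)/(-194 + 206) = 185*(8037 + (56 + 484)) - 298/12 = 185*(8037 + 540) - 298/12 = 185*8577 - 1*149/6 = 1586745 - 149/6 = 9520321/6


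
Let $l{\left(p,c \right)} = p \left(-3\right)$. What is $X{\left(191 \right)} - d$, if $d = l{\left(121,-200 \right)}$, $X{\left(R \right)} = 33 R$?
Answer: $6666$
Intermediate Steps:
$l{\left(p,c \right)} = - 3 p$
$d = -363$ ($d = \left(-3\right) 121 = -363$)
$X{\left(191 \right)} - d = 33 \cdot 191 - -363 = 6303 + 363 = 6666$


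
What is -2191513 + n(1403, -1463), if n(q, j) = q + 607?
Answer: -2189503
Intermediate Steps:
n(q, j) = 607 + q
-2191513 + n(1403, -1463) = -2191513 + (607 + 1403) = -2191513 + 2010 = -2189503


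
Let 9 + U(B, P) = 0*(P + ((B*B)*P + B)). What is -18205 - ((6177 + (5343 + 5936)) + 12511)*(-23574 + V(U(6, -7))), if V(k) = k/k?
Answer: 706393886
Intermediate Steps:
U(B, P) = -9 (U(B, P) = -9 + 0*(P + ((B*B)*P + B)) = -9 + 0*(P + (B²*P + B)) = -9 + 0*(P + (P*B² + B)) = -9 + 0*(P + (B + P*B²)) = -9 + 0*(B + P + P*B²) = -9 + 0 = -9)
V(k) = 1
-18205 - ((6177 + (5343 + 5936)) + 12511)*(-23574 + V(U(6, -7))) = -18205 - ((6177 + (5343 + 5936)) + 12511)*(-23574 + 1) = -18205 - ((6177 + 11279) + 12511)*(-23573) = -18205 - (17456 + 12511)*(-23573) = -18205 - 29967*(-23573) = -18205 - 1*(-706412091) = -18205 + 706412091 = 706393886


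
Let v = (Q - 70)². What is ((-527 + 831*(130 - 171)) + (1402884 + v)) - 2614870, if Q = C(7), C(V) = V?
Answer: -1242615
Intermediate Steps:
Q = 7
v = 3969 (v = (7 - 70)² = (-63)² = 3969)
((-527 + 831*(130 - 171)) + (1402884 + v)) - 2614870 = ((-527 + 831*(130 - 171)) + (1402884 + 3969)) - 2614870 = ((-527 + 831*(-41)) + 1406853) - 2614870 = ((-527 - 34071) + 1406853) - 2614870 = (-34598 + 1406853) - 2614870 = 1372255 - 2614870 = -1242615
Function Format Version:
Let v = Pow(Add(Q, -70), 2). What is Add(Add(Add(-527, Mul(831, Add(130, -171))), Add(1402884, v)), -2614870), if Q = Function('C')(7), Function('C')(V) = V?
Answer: -1242615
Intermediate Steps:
Q = 7
v = 3969 (v = Pow(Add(7, -70), 2) = Pow(-63, 2) = 3969)
Add(Add(Add(-527, Mul(831, Add(130, -171))), Add(1402884, v)), -2614870) = Add(Add(Add(-527, Mul(831, Add(130, -171))), Add(1402884, 3969)), -2614870) = Add(Add(Add(-527, Mul(831, -41)), 1406853), -2614870) = Add(Add(Add(-527, -34071), 1406853), -2614870) = Add(Add(-34598, 1406853), -2614870) = Add(1372255, -2614870) = -1242615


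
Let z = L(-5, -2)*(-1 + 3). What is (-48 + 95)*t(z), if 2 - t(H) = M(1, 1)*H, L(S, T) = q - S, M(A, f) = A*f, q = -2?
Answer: -188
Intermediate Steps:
L(S, T) = -2 - S
z = 6 (z = (-2 - 1*(-5))*(-1 + 3) = (-2 + 5)*2 = 3*2 = 6)
t(H) = 2 - H (t(H) = 2 - 1*1*H = 2 - H)
(-48 + 95)*t(z) = (-48 + 95)*(2 - 1*6) = 47*(2 - 6) = 47*(-4) = -188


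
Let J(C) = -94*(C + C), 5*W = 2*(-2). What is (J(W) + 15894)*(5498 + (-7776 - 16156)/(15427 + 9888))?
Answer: 11163528102236/126575 ≈ 8.8197e+7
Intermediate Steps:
W = -4/5 (W = (2*(-2))/5 = (1/5)*(-4) = -4/5 ≈ -0.80000)
J(C) = -188*C
(J(W) + 15894)*(5498 + (-7776 - 16156)/(15427 + 9888)) = (-188*(-4/5) + 15894)*(5498 + (-7776 - 16156)/(15427 + 9888)) = (752/5 + 15894)*(5498 - 23932/25315) = 80222*(5498 - 23932*1/25315)/5 = 80222*(5498 - 23932/25315)/5 = (80222/5)*(139157938/25315) = 11163528102236/126575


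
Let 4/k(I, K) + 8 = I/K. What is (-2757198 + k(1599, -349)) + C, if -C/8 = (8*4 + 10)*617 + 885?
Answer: -13048253086/4391 ≈ -2.9716e+6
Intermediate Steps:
k(I, K) = 4/(-8 + I/K)
C = -214392 (C = -8*((8*4 + 10)*617 + 885) = -8*((32 + 10)*617 + 885) = -8*(42*617 + 885) = -8*(25914 + 885) = -8*26799 = -214392)
(-2757198 + k(1599, -349)) + C = (-2757198 + 4*(-349)/(1599 - 8*(-349))) - 214392 = (-2757198 + 4*(-349)/(1599 + 2792)) - 214392 = (-2757198 + 4*(-349)/4391) - 214392 = (-2757198 + 4*(-349)*(1/4391)) - 214392 = (-2757198 - 1396/4391) - 214392 = -12106857814/4391 - 214392 = -13048253086/4391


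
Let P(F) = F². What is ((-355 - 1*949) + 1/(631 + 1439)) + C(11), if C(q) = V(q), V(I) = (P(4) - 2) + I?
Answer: -2647529/2070 ≈ -1279.0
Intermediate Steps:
V(I) = 14 + I (V(I) = (4² - 2) + I = (16 - 2) + I = 14 + I)
C(q) = 14 + q
((-355 - 1*949) + 1/(631 + 1439)) + C(11) = ((-355 - 1*949) + 1/(631 + 1439)) + (14 + 11) = ((-355 - 949) + 1/2070) + 25 = (-1304 + 1/2070) + 25 = -2699279/2070 + 25 = -2647529/2070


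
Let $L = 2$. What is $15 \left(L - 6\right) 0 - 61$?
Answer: $-61$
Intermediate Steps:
$15 \left(L - 6\right) 0 - 61 = 15 \left(2 - 6\right) 0 - 61 = 15 \left(\left(-4\right) 0\right) - 61 = 15 \cdot 0 - 61 = 0 - 61 = -61$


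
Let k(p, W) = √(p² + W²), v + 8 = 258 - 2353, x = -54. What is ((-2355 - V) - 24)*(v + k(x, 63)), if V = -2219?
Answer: 336480 - 1440*√85 ≈ 3.2320e+5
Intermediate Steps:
v = -2103 (v = -8 + (258 - 2353) = -8 - 2095 = -2103)
k(p, W) = √(W² + p²)
((-2355 - V) - 24)*(v + k(x, 63)) = ((-2355 - 1*(-2219)) - 24)*(-2103 + √(63² + (-54)²)) = ((-2355 + 2219) - 24)*(-2103 + √(3969 + 2916)) = (-136 - 24)*(-2103 + √6885) = -160*(-2103 + 9*√85) = 336480 - 1440*√85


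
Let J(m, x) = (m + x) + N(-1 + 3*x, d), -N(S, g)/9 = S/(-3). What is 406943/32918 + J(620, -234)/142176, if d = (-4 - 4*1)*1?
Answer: 28900405127/2340074784 ≈ 12.350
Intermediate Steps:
d = -8 (d = (-4 - 4)*1 = -8*1 = -8)
N(S, g) = 3*S (N(S, g) = -9*S/(-3) = -9*S*(-1)/3 = -(-3)*S = 3*S)
J(m, x) = -3 + m + 10*x (J(m, x) = (m + x) + 3*(-1 + 3*x) = (m + x) + (-3 + 9*x) = -3 + m + 10*x)
406943/32918 + J(620, -234)/142176 = 406943/32918 + (-3 + 620 + 10*(-234))/142176 = 406943*(1/32918) + (-3 + 620 - 2340)*(1/142176) = 406943/32918 - 1723*1/142176 = 406943/32918 - 1723/142176 = 28900405127/2340074784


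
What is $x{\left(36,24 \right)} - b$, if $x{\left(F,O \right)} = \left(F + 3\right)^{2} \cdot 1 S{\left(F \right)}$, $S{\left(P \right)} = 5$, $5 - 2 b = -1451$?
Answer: $6877$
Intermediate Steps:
$b = 728$ ($b = \frac{5}{2} - - \frac{1451}{2} = \frac{5}{2} + \frac{1451}{2} = 728$)
$x{\left(F,O \right)} = 5 \left(3 + F\right)^{2}$ ($x{\left(F,O \right)} = \left(F + 3\right)^{2} \cdot 1 \cdot 5 = \left(3 + F\right)^{2} \cdot 1 \cdot 5 = \left(3 + F\right)^{2} \cdot 5 = 5 \left(3 + F\right)^{2}$)
$x{\left(36,24 \right)} - b = 5 \left(3 + 36\right)^{2} - 728 = 5 \cdot 39^{2} - 728 = 5 \cdot 1521 - 728 = 7605 - 728 = 6877$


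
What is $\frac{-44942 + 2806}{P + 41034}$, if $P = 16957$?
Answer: $- \frac{42136}{57991} \approx -0.7266$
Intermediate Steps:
$\frac{-44942 + 2806}{P + 41034} = \frac{-44942 + 2806}{16957 + 41034} = - \frac{42136}{57991}$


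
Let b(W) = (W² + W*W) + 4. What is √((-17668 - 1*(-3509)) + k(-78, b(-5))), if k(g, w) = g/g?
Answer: I*√14158 ≈ 118.99*I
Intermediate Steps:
b(W) = 4 + 2*W² (b(W) = (W² + W²) + 4 = 2*W² + 4 = 4 + 2*W²)
k(g, w) = 1
√((-17668 - 1*(-3509)) + k(-78, b(-5))) = √((-17668 - 1*(-3509)) + 1) = √((-17668 + 3509) + 1) = √(-14159 + 1) = √(-14158) = I*√14158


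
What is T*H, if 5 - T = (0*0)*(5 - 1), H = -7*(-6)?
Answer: 210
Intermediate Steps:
H = 42
T = 5 (T = 5 - 0*0*(5 - 1) = 5 - 0*4 = 5 - 1*0 = 5 + 0 = 5)
T*H = 5*42 = 210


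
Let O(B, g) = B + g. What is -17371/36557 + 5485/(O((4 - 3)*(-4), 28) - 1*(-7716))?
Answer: 13212721/56590236 ≈ 0.23348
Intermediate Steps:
-17371/36557 + 5485/(O((4 - 3)*(-4), 28) - 1*(-7716)) = -17371/36557 + 5485/(((4 - 3)*(-4) + 28) - 1*(-7716)) = -17371*1/36557 + 5485/((1*(-4) + 28) + 7716) = -17371/36557 + 5485/((-4 + 28) + 7716) = -17371/36557 + 5485/(24 + 7716) = -17371/36557 + 5485/7740 = -17371/36557 + 5485*(1/7740) = -17371/36557 + 1097/1548 = 13212721/56590236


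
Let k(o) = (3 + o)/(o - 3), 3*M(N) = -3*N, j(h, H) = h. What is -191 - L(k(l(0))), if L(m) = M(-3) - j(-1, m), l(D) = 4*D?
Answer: -195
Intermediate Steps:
M(N) = -N (M(N) = (-3*N)/3 = -N)
k(o) = (3 + o)/(-3 + o)
L(m) = 4 (L(m) = -1*(-3) - 1*(-1) = 3 + 1 = 4)
-191 - L(k(l(0))) = -191 - 1*4 = -191 - 4 = -195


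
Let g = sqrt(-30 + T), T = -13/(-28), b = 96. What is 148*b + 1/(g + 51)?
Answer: 1046491668/73655 - 2*I*sqrt(5789)/73655 ≈ 14208.0 - 0.002066*I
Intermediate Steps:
T = 13/28 (T = -13*(-1/28) = 13/28 ≈ 0.46429)
g = I*sqrt(5789)/14 (g = sqrt(-30 + 13/28) = sqrt(-827/28) = I*sqrt(5789)/14 ≈ 5.4347*I)
148*b + 1/(g + 51) = 148*96 + 1/(I*sqrt(5789)/14 + 51) = 14208 + 1/(51 + I*sqrt(5789)/14)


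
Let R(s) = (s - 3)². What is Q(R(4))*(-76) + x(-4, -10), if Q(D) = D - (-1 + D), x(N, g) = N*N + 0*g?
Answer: -60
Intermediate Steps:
R(s) = (-3 + s)²
x(N, g) = N² (x(N, g) = N² + 0 = N²)
Q(D) = 1 (Q(D) = D + (1 - D) = 1)
Q(R(4))*(-76) + x(-4, -10) = 1*(-76) + (-4)² = -76 + 16 = -60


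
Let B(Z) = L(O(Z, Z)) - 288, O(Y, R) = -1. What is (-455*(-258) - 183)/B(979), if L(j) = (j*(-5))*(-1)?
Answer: -117207/293 ≈ -400.02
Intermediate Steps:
L(j) = 5*j (L(j) = -5*j*(-1) = 5*j)
B(Z) = -293 (B(Z) = 5*(-1) - 288 = -5 - 288 = -293)
(-455*(-258) - 183)/B(979) = (-455*(-258) - 183)/(-293) = (117390 - 183)*(-1/293) = 117207*(-1/293) = -117207/293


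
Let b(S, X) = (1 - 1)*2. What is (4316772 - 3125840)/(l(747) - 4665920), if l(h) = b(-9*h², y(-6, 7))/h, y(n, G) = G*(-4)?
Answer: -297733/1166480 ≈ -0.25524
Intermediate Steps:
y(n, G) = -4*G
b(S, X) = 0 (b(S, X) = 0*2 = 0)
l(h) = 0 (l(h) = 0/h = 0)
(4316772 - 3125840)/(l(747) - 4665920) = (4316772 - 3125840)/(0 - 4665920) = 1190932/(-4665920) = 1190932*(-1/4665920) = -297733/1166480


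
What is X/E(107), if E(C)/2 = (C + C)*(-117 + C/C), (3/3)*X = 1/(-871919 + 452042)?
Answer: 1/20846053296 ≈ 4.7971e-11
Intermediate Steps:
X = -1/419877 (X = 1/(-871919 + 452042) = 1/(-419877) = -1/419877 ≈ -2.3817e-6)
E(C) = -464*C (E(C) = 2*((C + C)*(-117 + C/C)) = 2*((2*C)*(-117 + 1)) = 2*((2*C)*(-116)) = 2*(-232*C) = -464*C)
X/E(107) = -1/(419877*((-464*107))) = -1/419877/(-49648) = -1/419877*(-1/49648) = 1/20846053296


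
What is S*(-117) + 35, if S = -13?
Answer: 1556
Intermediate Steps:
S*(-117) + 35 = -13*(-117) + 35 = 1521 + 35 = 1556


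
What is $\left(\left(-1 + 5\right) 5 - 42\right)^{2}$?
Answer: $484$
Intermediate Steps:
$\left(\left(-1 + 5\right) 5 - 42\right)^{2} = \left(4 \cdot 5 - 42\right)^{2} = \left(20 - 42\right)^{2} = \left(-22\right)^{2} = 484$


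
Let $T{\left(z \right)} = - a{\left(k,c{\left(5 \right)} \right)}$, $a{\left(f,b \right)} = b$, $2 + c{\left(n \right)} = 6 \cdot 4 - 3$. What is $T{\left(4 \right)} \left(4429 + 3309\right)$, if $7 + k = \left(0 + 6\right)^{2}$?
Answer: $-147022$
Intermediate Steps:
$c{\left(n \right)} = 19$ ($c{\left(n \right)} = -2 + \left(6 \cdot 4 - 3\right) = -2 + \left(24 - 3\right) = -2 + 21 = 19$)
$k = 29$ ($k = -7 + \left(0 + 6\right)^{2} = -7 + 6^{2} = -7 + 36 = 29$)
$T{\left(z \right)} = -19$ ($T{\left(z \right)} = \left(-1\right) 19 = -19$)
$T{\left(4 \right)} \left(4429 + 3309\right) = - 19 \left(4429 + 3309\right) = \left(-19\right) 7738 = -147022$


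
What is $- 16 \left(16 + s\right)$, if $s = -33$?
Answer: $272$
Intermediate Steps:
$- 16 \left(16 + s\right) = - 16 \left(16 - 33\right) = \left(-16\right) \left(-17\right) = 272$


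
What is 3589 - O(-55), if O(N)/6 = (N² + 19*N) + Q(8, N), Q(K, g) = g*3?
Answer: -7301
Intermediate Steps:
Q(K, g) = 3*g
O(N) = 6*N² + 132*N (O(N) = 6*((N² + 19*N) + 3*N) = 6*(N² + 22*N) = 6*N² + 132*N)
3589 - O(-55) = 3589 - 6*(-55)*(22 - 55) = 3589 - 6*(-55)*(-33) = 3589 - 1*10890 = 3589 - 10890 = -7301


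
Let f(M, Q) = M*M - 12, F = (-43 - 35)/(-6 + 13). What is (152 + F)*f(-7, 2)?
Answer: 36482/7 ≈ 5211.7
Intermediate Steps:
F = -78/7 ≈ -11.143
f(M, Q) = -12 + M**2 (f(M, Q) = M**2 - 12 = -12 + M**2)
(152 + F)*f(-7, 2) = (152 - 78/7)*(-12 + (-7)**2) = 986*(-12 + 49)/7 = (986/7)*37 = 36482/7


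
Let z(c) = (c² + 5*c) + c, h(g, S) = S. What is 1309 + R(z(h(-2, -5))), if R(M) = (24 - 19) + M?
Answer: 1309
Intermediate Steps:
z(c) = c² + 6*c
R(M) = 5 + M
1309 + R(z(h(-2, -5))) = 1309 + (5 - 5*(6 - 5)) = 1309 + (5 - 5*1) = 1309 + (5 - 5) = 1309 + 0 = 1309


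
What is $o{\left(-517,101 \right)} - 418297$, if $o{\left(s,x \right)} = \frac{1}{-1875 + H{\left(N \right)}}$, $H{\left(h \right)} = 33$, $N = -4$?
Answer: $- \frac{770503075}{1842} \approx -4.183 \cdot 10^{5}$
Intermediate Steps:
$o{\left(s,x \right)} = - \frac{1}{1842}$ ($o{\left(s,x \right)} = \frac{1}{-1875 + 33} = \frac{1}{-1842} = - \frac{1}{1842}$)
$o{\left(-517,101 \right)} - 418297 = - \frac{1}{1842} - 418297 = - \frac{770503075}{1842}$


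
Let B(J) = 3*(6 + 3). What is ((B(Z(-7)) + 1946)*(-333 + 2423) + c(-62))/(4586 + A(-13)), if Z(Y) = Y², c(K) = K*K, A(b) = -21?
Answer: 4127414/4565 ≈ 904.14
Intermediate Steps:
c(K) = K²
B(J) = 27 (B(J) = 3*9 = 27)
((B(Z(-7)) + 1946)*(-333 + 2423) + c(-62))/(4586 + A(-13)) = ((27 + 1946)*(-333 + 2423) + (-62)²)/(4586 - 21) = (1973*2090 + 3844)/4565 = (4123570 + 3844)*(1/4565) = 4127414*(1/4565) = 4127414/4565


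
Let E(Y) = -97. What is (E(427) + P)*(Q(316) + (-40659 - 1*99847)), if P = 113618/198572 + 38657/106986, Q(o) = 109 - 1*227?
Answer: 296483825066096/21946719 ≈ 1.3509e+7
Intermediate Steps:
Q(o) = -118 (Q(o) = 109 - 227 = -118)
P = 225360604/241413909 (P = 113618*(1/198572) + 38657*(1/106986) = 56809/99286 + 38657/106986 = 225360604/241413909 ≈ 0.93350)
(E(427) + P)*(Q(316) + (-40659 - 1*99847)) = (-97 + 225360604/241413909)*(-118 + (-40659 - 1*99847)) = -23191788569*(-118 + (-40659 - 99847))/241413909 = -23191788569*(-118 - 140506)/241413909 = -23191788569/241413909*(-140624) = 296483825066096/21946719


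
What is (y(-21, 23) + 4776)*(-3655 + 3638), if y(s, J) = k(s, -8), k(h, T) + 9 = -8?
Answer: -80903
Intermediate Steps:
k(h, T) = -17 (k(h, T) = -9 - 8 = -17)
y(s, J) = -17
(y(-21, 23) + 4776)*(-3655 + 3638) = (-17 + 4776)*(-3655 + 3638) = 4759*(-17) = -80903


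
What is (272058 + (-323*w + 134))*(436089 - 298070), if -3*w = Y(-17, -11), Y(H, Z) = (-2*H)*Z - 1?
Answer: 31995150523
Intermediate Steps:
Y(H, Z) = -1 - 2*H*Z (Y(H, Z) = -2*H*Z - 1 = -1 - 2*H*Z)
w = 125 (w = -(-1 - 2*(-17)*(-11))/3 = -(-1 - 374)/3 = -⅓*(-375) = 125)
(272058 + (-323*w + 134))*(436089 - 298070) = (272058 + (-323*125 + 134))*(436089 - 298070) = (272058 + (-40375 + 134))*138019 = (272058 - 40241)*138019 = 231817*138019 = 31995150523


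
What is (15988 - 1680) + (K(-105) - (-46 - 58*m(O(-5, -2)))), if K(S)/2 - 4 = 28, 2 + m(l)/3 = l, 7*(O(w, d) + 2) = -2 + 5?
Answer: 96576/7 ≈ 13797.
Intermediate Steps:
O(w, d) = -11/7 (O(w, d) = -2 + (-2 + 5)/7 = -2 + (1/7)*3 = -2 + 3/7 = -11/7)
m(l) = -6 + 3*l
K(S) = 64 (K(S) = 8 + 2*28 = 8 + 56 = 64)
(15988 - 1680) + (K(-105) - (-46 - 58*m(O(-5, -2)))) = (15988 - 1680) + (64 - (-46 - 58*(-6 + 3*(-11/7)))) = 14308 + (64 - (-46 - 58*(-6 - 33/7))) = 14308 + (64 - (-46 - 58*(-75/7))) = 14308 + (64 - (-46 + 4350/7)) = 14308 + (64 - 1*4028/7) = 14308 + (64 - 4028/7) = 14308 - 3580/7 = 96576/7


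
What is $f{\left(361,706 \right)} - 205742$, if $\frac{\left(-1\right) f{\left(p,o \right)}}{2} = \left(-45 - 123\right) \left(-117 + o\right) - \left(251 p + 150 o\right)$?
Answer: $385184$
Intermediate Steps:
$f{\left(p,o \right)} = -39312 + 502 p + 636 o$ ($f{\left(p,o \right)} = - 2 \left(\left(-45 - 123\right) \left(-117 + o\right) - \left(251 p + 150 o\right)\right) = - 2 \left(- 168 \left(-117 + o\right) - \left(150 o + 251 p\right)\right) = - 2 \left(\left(19656 - 168 o\right) - \left(150 o + 251 p\right)\right) = - 2 \left(19656 - 318 o - 251 p\right) = -39312 + 502 p + 636 o$)
$f{\left(361,706 \right)} - 205742 = \left(-39312 + 502 \cdot 361 + 636 \cdot 706\right) - 205742 = \left(-39312 + 181222 + 449016\right) - 205742 = 590926 - 205742 = 385184$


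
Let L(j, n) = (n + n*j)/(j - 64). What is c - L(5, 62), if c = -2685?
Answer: -158043/59 ≈ -2678.7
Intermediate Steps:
L(j, n) = (n + j*n)/(-64 + j)
c - L(5, 62) = -2685 - 62*(1 + 5)/(-64 + 5) = -2685 - 62*6/(-59) = -2685 - 62*(-1)*6/59 = -2685 - 1*(-372/59) = -2685 + 372/59 = -158043/59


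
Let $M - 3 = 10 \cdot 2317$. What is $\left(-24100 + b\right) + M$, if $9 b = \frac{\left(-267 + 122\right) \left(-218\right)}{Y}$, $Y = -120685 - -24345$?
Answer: $- \frac{80379623}{86706} \approx -927.04$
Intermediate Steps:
$M = 23173$ ($M = 3 + 10 \cdot 2317 = 3 + 23170 = 23173$)
$Y = -96340$ ($Y = -120685 + 24345 = -96340$)
$b = - \frac{3161}{86706}$ ($b = \frac{\left(-267 + 122\right) \left(-218\right) \frac{1}{-96340}}{9} = \frac{\left(-145\right) \left(-218\right) \left(- \frac{1}{96340}\right)}{9} = \frac{31610 \left(- \frac{1}{96340}\right)}{9} = \frac{1}{9} \left(- \frac{3161}{9634}\right) = - \frac{3161}{86706} \approx -0.036457$)
$\left(-24100 + b\right) + M = \left(-24100 - \frac{3161}{86706}\right) + 23173 = - \frac{2089617761}{86706} + 23173 = - \frac{80379623}{86706}$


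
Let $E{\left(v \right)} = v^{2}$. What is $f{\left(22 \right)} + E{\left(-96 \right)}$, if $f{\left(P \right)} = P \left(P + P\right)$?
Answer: $10184$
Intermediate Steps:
$f{\left(P \right)} = 2 P^{2}$ ($f{\left(P \right)} = P 2 P = 2 P^{2}$)
$f{\left(22 \right)} + E{\left(-96 \right)} = 2 \cdot 22^{2} + \left(-96\right)^{2} = 2 \cdot 484 + 9216 = 968 + 9216 = 10184$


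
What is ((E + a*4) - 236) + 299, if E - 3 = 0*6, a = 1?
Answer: 70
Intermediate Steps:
E = 3 (E = 3 + 0*6 = 3 + 0 = 3)
((E + a*4) - 236) + 299 = ((3 + 1*4) - 236) + 299 = ((3 + 4) - 236) + 299 = (7 - 236) + 299 = -229 + 299 = 70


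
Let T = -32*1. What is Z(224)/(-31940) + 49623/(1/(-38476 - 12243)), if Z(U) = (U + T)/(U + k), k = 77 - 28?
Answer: -1828815994637011/726635 ≈ -2.5168e+9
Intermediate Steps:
T = -32
k = 49
Z(U) = (-32 + U)/(49 + U) (Z(U) = (U - 32)/(U + 49) = (-32 + U)/(49 + U))
Z(224)/(-31940) + 49623/(1/(-38476 - 12243)) = ((-32 + 224)/(49 + 224))/(-31940) + 49623/(1/(-38476 - 12243)) = (192/273)*(-1/31940) + 49623/(1/(-50719)) = ((1/273)*192)*(-1/31940) + 49623/(-1/50719) = (64/91)*(-1/31940) + 49623*(-50719) = -16/726635 - 2516828937 = -1828815994637011/726635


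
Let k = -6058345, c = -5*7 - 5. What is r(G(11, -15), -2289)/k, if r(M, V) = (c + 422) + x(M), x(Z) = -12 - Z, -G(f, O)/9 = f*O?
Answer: 223/1211669 ≈ 0.00018404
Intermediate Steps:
G(f, O) = -9*O*f (G(f, O) = -9*f*O = -9*O*f)
c = -40 (c = -35 - 5 = -40)
r(M, V) = 370 - M (r(M, V) = (-40 + 422) + (-12 - M) = 382 + (-12 - M) = 370 - M)
r(G(11, -15), -2289)/k = (370 - (-9)*(-15)*11)/(-6058345) = (370 - 1*1485)*(-1/6058345) = (370 - 1485)*(-1/6058345) = -1115*(-1/6058345) = 223/1211669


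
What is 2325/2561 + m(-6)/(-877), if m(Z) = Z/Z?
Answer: 2036464/2245997 ≈ 0.90671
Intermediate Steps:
m(Z) = 1
2325/2561 + m(-6)/(-877) = 2325/2561 + 1/(-877) = 2325*(1/2561) + 1*(-1/877) = 2325/2561 - 1/877 = 2036464/2245997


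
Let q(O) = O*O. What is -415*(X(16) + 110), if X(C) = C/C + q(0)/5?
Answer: -46065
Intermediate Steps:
q(O) = O²
X(C) = 1 (X(C) = C/C + 0²/5 = 1 + 0*(⅕) = 1 + 0 = 1)
-415*(X(16) + 110) = -415*(1 + 110) = -415*111 = -46065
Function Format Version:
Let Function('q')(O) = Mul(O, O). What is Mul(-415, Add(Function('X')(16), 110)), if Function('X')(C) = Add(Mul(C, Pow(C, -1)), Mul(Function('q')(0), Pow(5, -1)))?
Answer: -46065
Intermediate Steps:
Function('q')(O) = Pow(O, 2)
Function('X')(C) = 1 (Function('X')(C) = Add(Mul(C, Pow(C, -1)), Mul(Pow(0, 2), Pow(5, -1))) = Add(1, Mul(0, Rational(1, 5))) = Add(1, 0) = 1)
Mul(-415, Add(Function('X')(16), 110)) = Mul(-415, Add(1, 110)) = Mul(-415, 111) = -46065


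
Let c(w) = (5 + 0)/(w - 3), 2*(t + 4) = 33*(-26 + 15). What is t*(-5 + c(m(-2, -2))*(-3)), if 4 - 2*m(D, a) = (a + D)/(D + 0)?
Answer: -1855/4 ≈ -463.75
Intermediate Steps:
m(D, a) = 2 - (D + a)/(2*D) (m(D, a) = 2 - (a + D)/(2*(D + 0)) = 2 - (D + a)/(2*D))
t = -371/2 (t = -4 + (33*(-26 + 15))/2 = -4 + (33*(-11))/2 = -4 + (1/2)*(-363) = -4 - 363/2 = -371/2 ≈ -185.50)
c(w) = 5/(-3 + w)
t*(-5 + c(m(-2, -2))*(-3)) = -371*(-5 + (5/(-3 + (1/2)*(-1*(-2) + 3*(-2))/(-2)))*(-3))/2 = -371*(-5 + (5/(-3 + (1/2)*(-1/2)*(2 - 6)))*(-3))/2 = -371*(-5 + (5/(-3 + (1/2)*(-1/2)*(-4)))*(-3))/2 = -371*(-5 + (5/(-3 + 1))*(-3))/2 = -371*(-5 + (5/(-2))*(-3))/2 = -371*(-5 + (5*(-1/2))*(-3))/2 = -371*(-5 - 5/2*(-3))/2 = -371*(-5 + 15/2)/2 = -371/2*5/2 = -1855/4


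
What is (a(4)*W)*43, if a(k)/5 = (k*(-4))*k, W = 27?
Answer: -371520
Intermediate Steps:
a(k) = -20*k² (a(k) = 5*((k*(-4))*k) = 5*((-4*k)*k) = 5*(-4*k²) = -20*k²)
(a(4)*W)*43 = (-20*4²*27)*43 = (-20*16*27)*43 = -320*27*43 = -8640*43 = -371520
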